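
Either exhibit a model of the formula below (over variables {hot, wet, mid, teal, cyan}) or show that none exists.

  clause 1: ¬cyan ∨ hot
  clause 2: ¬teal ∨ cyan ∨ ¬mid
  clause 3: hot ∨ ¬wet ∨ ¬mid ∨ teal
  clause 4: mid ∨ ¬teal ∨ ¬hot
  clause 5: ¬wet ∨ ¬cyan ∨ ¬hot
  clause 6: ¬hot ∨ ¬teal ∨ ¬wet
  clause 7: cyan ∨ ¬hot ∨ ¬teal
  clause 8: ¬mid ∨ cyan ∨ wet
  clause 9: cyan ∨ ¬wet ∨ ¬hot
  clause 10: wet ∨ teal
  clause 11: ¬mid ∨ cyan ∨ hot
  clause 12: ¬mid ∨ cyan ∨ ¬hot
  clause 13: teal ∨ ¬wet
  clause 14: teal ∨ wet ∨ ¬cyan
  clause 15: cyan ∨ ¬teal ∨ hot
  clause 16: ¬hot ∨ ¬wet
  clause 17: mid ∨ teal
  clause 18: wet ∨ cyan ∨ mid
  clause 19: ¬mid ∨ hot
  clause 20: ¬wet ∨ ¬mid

Case cyan = True:
(hot) alone gives hot = True.
(¬wet) alone gives wet = False.
(teal) alone gives teal = True.
(mid) alone gives mid = True.
Every clause now holds.

hot ↦ True, wet ↦ False, mid ↦ True, teal ↦ True, cyan ↦ True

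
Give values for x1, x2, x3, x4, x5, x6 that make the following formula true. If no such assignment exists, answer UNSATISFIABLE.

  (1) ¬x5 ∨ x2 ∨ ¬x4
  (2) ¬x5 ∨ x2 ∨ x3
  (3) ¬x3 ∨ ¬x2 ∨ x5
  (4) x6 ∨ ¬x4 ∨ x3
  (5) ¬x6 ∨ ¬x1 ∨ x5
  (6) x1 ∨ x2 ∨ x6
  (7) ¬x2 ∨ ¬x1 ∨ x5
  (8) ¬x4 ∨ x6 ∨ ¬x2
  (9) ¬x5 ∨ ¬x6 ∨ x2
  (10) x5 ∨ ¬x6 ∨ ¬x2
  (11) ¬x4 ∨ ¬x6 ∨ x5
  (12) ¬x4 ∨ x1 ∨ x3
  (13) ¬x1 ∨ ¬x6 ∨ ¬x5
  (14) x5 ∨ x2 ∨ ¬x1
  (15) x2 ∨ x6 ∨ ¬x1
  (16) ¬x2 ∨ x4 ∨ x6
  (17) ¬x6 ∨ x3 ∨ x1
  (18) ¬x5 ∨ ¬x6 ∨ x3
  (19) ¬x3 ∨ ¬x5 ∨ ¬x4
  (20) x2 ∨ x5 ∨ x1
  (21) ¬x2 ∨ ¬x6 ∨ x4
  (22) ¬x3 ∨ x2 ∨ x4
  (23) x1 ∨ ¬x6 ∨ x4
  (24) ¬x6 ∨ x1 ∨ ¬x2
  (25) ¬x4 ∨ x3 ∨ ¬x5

UNSATISFIABLE

Branch on x5: set x5 = False.
Branch on x3: set x3 = False.
Branch on x6: set x6 = True.
The clause (¬x1) is unit, so x1 = False.
Now (x1) is unsatisfied and unit — conflict.
So x6 must be the other value — set x6 = False.
The clause (¬x4) is unit, so x4 = False.
The clause (¬x2) is unit, so x2 = False.
The clause (x1) is unit, so x1 = True.
Now (¬x1) is unsatisfied and unit — conflict.
Neither x6 = True nor x6 = False works.
So x3 must be the other value — set x3 = True.
The clause (¬x2) is unit, so x2 = False.
The clause (¬x1) is unit, so x1 = False.
Now (x1) is unsatisfied and unit — conflict.
Neither x3 = True nor x3 = False works.
So x5 must be the other value — set x5 = True.
Branch on x2: set x2 = True.
Branch on x4: set x4 = False.
The clause (x6) is unit, so x6 = True.
Now (¬x6) is unsatisfied and unit — conflict.
So x4 must be the other value — set x4 = True.
The clause (x6) is unit, so x6 = True.
The clause (¬x1) is unit, so x1 = False.
Now (x1) is unsatisfied and unit — conflict.
Neither x4 = True nor x4 = False works.
So x2 must be the other value — set x2 = False.
The clause (¬x4) is unit, so x4 = False.
The clause (x3) is unit, so x3 = True.
Now (¬x3) is unsatisfied and unit — conflict.
Neither x2 = True nor x2 = False works.
Neither x5 = True nor x5 = False works.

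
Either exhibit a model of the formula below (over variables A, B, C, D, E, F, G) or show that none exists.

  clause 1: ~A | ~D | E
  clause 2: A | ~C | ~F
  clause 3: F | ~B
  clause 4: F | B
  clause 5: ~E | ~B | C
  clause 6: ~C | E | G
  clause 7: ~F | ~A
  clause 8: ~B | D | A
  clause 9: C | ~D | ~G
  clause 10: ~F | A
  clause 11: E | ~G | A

Try F = 1.
(~A) alone gives A = 0.
That conflicts with the unit clause (A).
Undo F and try F = 0.
(~B) alone gives B = 0.
That conflicts with the unit clause (B).
Neither F = 1 nor F = 0 works.

UNSATISFIABLE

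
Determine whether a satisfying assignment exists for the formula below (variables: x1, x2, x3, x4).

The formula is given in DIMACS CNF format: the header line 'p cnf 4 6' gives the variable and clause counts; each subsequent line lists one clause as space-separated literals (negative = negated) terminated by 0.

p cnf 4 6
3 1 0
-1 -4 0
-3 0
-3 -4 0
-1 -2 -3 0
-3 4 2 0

Satisfiable

From the singleton clause (¬x3), x3 = False.
From the singleton clause (x1), x1 = True.
From the singleton clause (¬x4), x4 = False.
All clauses hold; x2 can take either value.
A satisfying assignment: x1: True; x2: True; x3: False; x4: False.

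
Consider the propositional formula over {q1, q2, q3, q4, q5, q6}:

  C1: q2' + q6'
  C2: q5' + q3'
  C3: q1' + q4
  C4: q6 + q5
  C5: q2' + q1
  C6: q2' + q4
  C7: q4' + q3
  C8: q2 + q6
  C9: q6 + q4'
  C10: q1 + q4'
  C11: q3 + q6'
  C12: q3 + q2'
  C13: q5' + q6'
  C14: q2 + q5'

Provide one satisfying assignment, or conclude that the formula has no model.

Try q2 = 0.
From the singleton clause (q6), q6 = 1.
From the singleton clause (q3), q3 = 1.
From the singleton clause (q5'), q5 = 0.
Try q1 = 0.
From the singleton clause (q4'), q4 = 0.
This assignment satisfies each clause.

q1=0,  q2=0,  q3=1,  q4=0,  q5=0,  q6=1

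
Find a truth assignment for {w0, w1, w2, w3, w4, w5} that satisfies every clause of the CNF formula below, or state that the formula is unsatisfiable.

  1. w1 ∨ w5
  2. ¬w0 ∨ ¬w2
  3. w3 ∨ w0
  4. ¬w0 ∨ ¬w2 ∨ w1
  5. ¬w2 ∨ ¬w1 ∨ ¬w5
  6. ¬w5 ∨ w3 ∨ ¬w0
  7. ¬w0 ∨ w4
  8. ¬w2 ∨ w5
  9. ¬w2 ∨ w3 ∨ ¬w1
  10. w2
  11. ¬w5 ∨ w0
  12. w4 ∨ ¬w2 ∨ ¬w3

Unit clause (w2) forces w2 = True.
Unit clause (¬w0) forces w0 = False.
Unit clause (w3) forces w3 = True.
Unit clause (w5) forces w5 = True.
Now (¬w5) is unsatisfied and unit — conflict.

UNSATISFIABLE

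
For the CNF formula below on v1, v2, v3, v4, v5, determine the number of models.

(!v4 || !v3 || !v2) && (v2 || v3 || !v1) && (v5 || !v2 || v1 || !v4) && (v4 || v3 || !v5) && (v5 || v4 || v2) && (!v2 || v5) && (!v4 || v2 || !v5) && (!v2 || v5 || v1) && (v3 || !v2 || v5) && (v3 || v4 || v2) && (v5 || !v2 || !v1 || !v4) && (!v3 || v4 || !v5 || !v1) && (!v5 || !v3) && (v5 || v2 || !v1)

There are 2^5 = 32 truth assignments over (v1, v2, v3, v4, v5).
Split on v3. With v3 = true, the clauses containing v3 are satisfied and !v3 drops from the rest; 1 of the 2^4 = 16 assignments to the other variables satisfy what remains.
With v3 = false, by the same count on the reduced clause set, 3 assignments work.
(One model: v1=F, v2=F, v3=F, v4=T, v5=F.)
Total: 1 + 3 = 4.

4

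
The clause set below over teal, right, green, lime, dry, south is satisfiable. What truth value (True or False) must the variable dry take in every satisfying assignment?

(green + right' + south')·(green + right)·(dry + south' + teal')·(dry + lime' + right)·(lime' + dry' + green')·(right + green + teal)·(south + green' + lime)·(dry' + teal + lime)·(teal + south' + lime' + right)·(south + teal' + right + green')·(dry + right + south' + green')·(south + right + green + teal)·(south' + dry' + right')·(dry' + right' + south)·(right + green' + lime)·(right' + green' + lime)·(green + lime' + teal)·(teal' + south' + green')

False

Suppose dry = 1.
Case green = 1:
Unit clause (lime') forces lime = 0.
Unit clause (south) forces south = 1.
Unit clause (teal) forces teal = 1.
But (teal') is also a unit clause — contradiction.
Undo green and try green = 0.
Unit clause (right) forces right = 1.
Unit clause (south') forces south = 0.
But (south) is also a unit clause — contradiction.
Neither green = 1 nor green = 0 works.
So every satisfying assignment has dry = False.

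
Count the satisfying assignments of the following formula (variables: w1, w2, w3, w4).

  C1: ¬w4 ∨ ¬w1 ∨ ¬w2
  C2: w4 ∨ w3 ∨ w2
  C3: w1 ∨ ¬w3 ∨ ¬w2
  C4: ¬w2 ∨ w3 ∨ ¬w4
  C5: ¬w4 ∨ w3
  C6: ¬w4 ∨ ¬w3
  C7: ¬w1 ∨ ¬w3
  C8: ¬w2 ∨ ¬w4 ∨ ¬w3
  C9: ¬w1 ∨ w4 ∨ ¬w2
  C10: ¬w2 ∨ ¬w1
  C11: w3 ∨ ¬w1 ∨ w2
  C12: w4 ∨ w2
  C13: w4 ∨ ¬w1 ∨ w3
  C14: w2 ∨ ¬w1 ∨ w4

There are 2^4 = 16 truth assignments over (w1, w2, w3, w4).
Split on w2. With w2 = True, the clauses containing w2 are satisfied and ¬w2 drops from the rest; 1 of the 2^3 = 8 assignments to the other variables satisfy what remains.
With w2 = False, by the same count on the reduced clause set, 0 assignments work.
(One model: w1=F, w2=T, w3=F, w4=F.)
Total: 1 + 0 = 1.

1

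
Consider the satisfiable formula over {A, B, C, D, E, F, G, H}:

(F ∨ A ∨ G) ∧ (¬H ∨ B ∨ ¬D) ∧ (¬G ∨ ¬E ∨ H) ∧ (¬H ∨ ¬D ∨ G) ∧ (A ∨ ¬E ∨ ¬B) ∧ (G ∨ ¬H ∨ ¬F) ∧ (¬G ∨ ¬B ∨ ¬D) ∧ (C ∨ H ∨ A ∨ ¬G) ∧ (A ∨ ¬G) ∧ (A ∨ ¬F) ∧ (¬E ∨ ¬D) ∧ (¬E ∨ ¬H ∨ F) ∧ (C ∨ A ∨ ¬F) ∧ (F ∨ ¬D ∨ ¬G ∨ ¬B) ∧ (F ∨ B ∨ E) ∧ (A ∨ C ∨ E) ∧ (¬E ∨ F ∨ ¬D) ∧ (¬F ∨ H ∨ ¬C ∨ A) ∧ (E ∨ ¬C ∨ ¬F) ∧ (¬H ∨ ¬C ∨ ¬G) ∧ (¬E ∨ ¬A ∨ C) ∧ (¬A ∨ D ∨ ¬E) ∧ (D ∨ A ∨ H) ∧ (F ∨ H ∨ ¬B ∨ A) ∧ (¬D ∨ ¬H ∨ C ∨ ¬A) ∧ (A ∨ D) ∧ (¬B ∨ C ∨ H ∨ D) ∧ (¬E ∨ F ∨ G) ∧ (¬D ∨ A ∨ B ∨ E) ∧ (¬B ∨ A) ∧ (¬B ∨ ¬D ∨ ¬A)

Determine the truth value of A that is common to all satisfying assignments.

Suppose A = False.
Unit clause (¬G) forces G = False.
Unit clause (F) forces F = True.
Now (¬F) is unsatisfied and unit — conflict.
So every satisfying assignment has A = True.

True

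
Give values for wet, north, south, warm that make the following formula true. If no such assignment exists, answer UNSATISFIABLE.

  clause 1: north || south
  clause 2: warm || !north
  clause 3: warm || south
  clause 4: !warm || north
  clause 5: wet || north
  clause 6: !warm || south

Suppose north = false.
(south) alone gives south = true.
(!warm) alone gives warm = false.
(wet) alone gives wet = true.
All clauses are satisfied.

wet=true,  north=false,  south=true,  warm=false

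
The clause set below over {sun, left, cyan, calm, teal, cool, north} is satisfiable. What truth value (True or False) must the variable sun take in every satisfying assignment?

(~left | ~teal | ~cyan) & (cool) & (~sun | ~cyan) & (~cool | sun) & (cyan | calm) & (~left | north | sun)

True

Suppose sun = 0.
(cool) alone gives cool = 1.
But (~cool) is also a unit clause — contradiction.
So every satisfying assignment has sun = True.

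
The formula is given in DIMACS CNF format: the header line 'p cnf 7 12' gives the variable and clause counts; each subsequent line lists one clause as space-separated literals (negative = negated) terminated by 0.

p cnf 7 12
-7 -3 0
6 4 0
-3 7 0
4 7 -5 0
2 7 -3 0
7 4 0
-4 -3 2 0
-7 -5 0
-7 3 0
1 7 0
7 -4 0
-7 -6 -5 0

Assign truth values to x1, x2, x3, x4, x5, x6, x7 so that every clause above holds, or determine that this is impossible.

UNSATISFIABLE

Try x7 = False.
Unit clause (¬x3) forces x3 = False.
Unit clause (x4) forces x4 = True.
That conflicts with the unit clause (¬x4).
Backtrack on x7: now try x7 = True.
Unit clause (¬x3) forces x3 = False.
That conflicts with the unit clause (x3).
Either choice for x7 ends in contradiction.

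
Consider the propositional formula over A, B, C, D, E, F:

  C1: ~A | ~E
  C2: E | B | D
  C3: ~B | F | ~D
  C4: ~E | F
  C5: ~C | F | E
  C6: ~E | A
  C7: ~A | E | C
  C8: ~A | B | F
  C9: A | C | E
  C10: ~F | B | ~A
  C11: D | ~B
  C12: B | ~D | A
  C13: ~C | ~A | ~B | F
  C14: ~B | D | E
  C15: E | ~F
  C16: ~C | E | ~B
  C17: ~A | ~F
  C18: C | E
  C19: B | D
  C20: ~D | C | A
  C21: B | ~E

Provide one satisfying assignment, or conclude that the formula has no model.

UNSATISFIABLE

Branch on A: set A = 0.
(~E) alone gives E = 0.
(C) alone gives C = 1.
(F) alone gives F = 1.
That conflicts with the unit clause (~F).
Backtrack on A: now try A = 1.
(~E) alone gives E = 0.
(C) alone gives C = 1.
(F) alone gives F = 1.
That conflicts with the unit clause (~F).
Neither A = 1 nor A = 0 works.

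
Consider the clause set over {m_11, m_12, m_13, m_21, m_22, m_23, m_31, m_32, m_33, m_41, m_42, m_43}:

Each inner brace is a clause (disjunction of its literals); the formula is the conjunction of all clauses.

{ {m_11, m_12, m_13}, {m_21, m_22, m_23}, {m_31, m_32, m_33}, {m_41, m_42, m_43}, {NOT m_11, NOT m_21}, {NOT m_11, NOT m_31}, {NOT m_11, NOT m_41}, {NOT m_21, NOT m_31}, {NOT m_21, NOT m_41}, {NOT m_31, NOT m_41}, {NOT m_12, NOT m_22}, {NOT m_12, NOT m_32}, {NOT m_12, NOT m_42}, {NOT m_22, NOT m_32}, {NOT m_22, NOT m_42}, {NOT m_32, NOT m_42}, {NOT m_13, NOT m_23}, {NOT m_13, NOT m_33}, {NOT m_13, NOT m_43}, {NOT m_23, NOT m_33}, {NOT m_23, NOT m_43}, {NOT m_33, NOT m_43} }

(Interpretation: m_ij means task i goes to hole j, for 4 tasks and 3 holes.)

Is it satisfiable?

Suppose m_11 = false.
Suppose m_12 = true.
Unit clause (NOT m_22) forces m_22 = false.
Unit clause (NOT m_32) forces m_32 = false.
Unit clause (NOT m_42) forces m_42 = false.
Suppose m_21 = true.
Unit clause (NOT m_31) forces m_31 = false.
Unit clause (m_33) forces m_33 = true.
Unit clause (NOT m_41) forces m_41 = false.
Unit clause (m_43) forces m_43 = true.
That conflicts with the unit clause (NOT m_43).
That branch fails; take m_21 = false instead.
Unit clause (m_23) forces m_23 = true.
Unit clause (NOT m_13) forces m_13 = false.
Unit clause (NOT m_33) forces m_33 = false.
Unit clause (m_31) forces m_31 = true.
Unit clause (NOT m_41) forces m_41 = false.
Unit clause (m_43) forces m_43 = true.
That conflicts with the unit clause (NOT m_43).
Both values of m_21 lead to a conflict.
That branch fails; take m_12 = false instead.
Unit clause (m_13) forces m_13 = true.
Unit clause (NOT m_23) forces m_23 = false.
Unit clause (NOT m_33) forces m_33 = false.
Unit clause (NOT m_43) forces m_43 = false.
Suppose m_21 = true.
Unit clause (NOT m_31) forces m_31 = false.
Unit clause (m_32) forces m_32 = true.
Unit clause (NOT m_41) forces m_41 = false.
Unit clause (m_42) forces m_42 = true.
That conflicts with the unit clause (NOT m_42).
That branch fails; take m_21 = false instead.
Unit clause (m_22) forces m_22 = true.
Unit clause (NOT m_32) forces m_32 = false.
Unit clause (m_31) forces m_31 = true.
Unit clause (NOT m_41) forces m_41 = false.
Unit clause (m_42) forces m_42 = true.
That conflicts with the unit clause (NOT m_42).
Both values of m_21 lead to a conflict.
Both values of m_12 lead to a conflict.
That branch fails; take m_11 = true instead.
Unit clause (NOT m_21) forces m_21 = false.
Unit clause (NOT m_31) forces m_31 = false.
Unit clause (NOT m_41) forces m_41 = false.
Suppose m_22 = true.
Unit clause (NOT m_12) forces m_12 = false.
Unit clause (NOT m_32) forces m_32 = false.
Unit clause (m_33) forces m_33 = true.
Unit clause (NOT m_42) forces m_42 = false.
Unit clause (m_43) forces m_43 = true.
That conflicts with the unit clause (NOT m_43).
That branch fails; take m_22 = false instead.
Unit clause (m_23) forces m_23 = true.
Unit clause (NOT m_13) forces m_13 = false.
Unit clause (NOT m_33) forces m_33 = false.
Unit clause (m_32) forces m_32 = true.
Unit clause (NOT m_12) forces m_12 = false.
Unit clause (NOT m_42) forces m_42 = false.
Unit clause (m_43) forces m_43 = true.
That conflicts with the unit clause (NOT m_43).
Both values of m_22 lead to a conflict.
Both values of m_11 lead to a conflict.
No assignment satisfies every clause.

No, unsatisfiable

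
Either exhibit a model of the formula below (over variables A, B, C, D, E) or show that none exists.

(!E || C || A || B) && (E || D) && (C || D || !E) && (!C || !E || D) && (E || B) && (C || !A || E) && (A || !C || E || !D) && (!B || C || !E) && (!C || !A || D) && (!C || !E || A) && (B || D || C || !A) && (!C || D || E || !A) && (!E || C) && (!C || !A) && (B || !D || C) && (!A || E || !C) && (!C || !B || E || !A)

Suppose E = false.
(D) alone gives D = true.
(B) alone gives B = true.
Suppose C = false.
(!A) alone gives A = false.
This assignment satisfies each clause.

A=false, B=true, C=false, D=true, E=false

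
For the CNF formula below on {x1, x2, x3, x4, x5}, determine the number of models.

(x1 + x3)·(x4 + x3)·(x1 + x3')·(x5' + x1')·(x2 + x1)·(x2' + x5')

6

There are 2^5 = 32 truth assignments over (x1, x2, x3, x4, x5).
Split on x1. With x1 = 1, the clauses containing x1 are satisfied and x1' drops from the rest; 6 of the 2^4 = 16 assignments to the other variables satisfy what remains.
With x1 = 0, by the same count on the reduced clause set, 0 assignments work.
Total: 6 + 0 = 6.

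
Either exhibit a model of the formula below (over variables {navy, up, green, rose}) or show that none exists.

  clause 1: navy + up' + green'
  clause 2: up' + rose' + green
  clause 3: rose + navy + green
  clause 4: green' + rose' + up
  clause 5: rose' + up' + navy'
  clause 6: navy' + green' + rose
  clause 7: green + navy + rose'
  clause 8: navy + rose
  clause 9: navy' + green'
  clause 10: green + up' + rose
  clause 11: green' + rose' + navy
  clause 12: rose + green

navy ↦ 1; up ↦ 0; green ↦ 0; rose ↦ 1

Try navy = 1.
(green') alone gives green = 0.
(rose) alone gives rose = 1.
(up') alone gives up = 0.
Every clause now holds.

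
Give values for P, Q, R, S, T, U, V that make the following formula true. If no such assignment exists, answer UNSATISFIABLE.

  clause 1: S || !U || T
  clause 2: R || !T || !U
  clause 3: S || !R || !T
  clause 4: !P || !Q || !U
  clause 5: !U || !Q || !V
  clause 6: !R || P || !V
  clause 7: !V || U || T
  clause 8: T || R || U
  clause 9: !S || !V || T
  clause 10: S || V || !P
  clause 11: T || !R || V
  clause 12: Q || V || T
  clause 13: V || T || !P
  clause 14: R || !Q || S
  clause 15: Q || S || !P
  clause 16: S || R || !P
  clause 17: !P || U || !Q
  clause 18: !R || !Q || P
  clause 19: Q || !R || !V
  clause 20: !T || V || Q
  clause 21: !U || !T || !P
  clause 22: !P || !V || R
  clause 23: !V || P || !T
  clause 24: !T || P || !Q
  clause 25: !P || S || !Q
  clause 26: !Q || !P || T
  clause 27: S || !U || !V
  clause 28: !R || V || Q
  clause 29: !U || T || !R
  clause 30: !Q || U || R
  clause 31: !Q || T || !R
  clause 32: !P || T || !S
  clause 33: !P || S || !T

Suppose S = true.
Suppose V = false.
Suppose T = false.
(!R) alone gives R = false.
(U) alone gives U = true.
(Q) alone gives Q = true.
(!P) alone gives P = false.
This assignment satisfies each clause.

P: false, Q: true, R: false, S: true, T: false, U: true, V: false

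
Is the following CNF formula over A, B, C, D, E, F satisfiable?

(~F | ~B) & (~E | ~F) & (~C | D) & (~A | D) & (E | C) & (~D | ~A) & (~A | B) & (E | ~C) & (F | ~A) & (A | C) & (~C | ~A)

Branch on F: set F = 0.
From the singleton clause (~A), A = 0.
From the singleton clause (C), C = 1.
From the singleton clause (D), D = 1.
From the singleton clause (E), E = 1.
All clauses hold; B can take either value.
A satisfying assignment: A=0,  B=0,  C=1,  D=1,  E=1,  F=0.

Yes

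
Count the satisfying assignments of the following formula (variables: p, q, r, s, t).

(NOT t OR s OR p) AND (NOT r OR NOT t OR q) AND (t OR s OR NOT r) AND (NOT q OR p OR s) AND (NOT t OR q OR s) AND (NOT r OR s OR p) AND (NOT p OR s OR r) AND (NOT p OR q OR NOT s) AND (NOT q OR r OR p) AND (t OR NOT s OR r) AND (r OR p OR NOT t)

There are 2^5 = 32 truth assignments over (p, q, r, s, t).
Split on t. With t = true, the clauses containing t are satisfied and NOT t drops from the rest; 4 of the 2^4 = 16 assignments to the other variables satisfy what remains.
With t = false, by the same count on the reduced clause set, 4 assignments work.
(One model: p=F, q=F, r=F, s=F, t=F.)
Total: 4 + 4 = 8.

8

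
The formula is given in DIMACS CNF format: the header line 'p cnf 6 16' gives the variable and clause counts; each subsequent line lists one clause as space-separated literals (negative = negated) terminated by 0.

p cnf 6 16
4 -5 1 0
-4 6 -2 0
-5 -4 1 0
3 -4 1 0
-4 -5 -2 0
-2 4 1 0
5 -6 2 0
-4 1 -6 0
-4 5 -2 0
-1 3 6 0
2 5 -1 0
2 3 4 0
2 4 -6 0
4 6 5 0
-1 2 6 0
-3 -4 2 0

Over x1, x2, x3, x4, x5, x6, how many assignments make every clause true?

There are 2^6 = 64 truth assignments over (x1, x2, x3, x4, x5, x6).
Split on x3. With x3 = True, the clauses containing x3 are satisfied and ¬x3 drops from the rest; 3 of the 2^5 = 32 assignments to the other variables satisfy what remains.
With x3 = False, by the same count on the reduced clause set, 3 assignments work.
(One model: x1=T, x2=F, x3=F, x4=T, x5=T, x6=T.)
Total: 3 + 3 = 6.

6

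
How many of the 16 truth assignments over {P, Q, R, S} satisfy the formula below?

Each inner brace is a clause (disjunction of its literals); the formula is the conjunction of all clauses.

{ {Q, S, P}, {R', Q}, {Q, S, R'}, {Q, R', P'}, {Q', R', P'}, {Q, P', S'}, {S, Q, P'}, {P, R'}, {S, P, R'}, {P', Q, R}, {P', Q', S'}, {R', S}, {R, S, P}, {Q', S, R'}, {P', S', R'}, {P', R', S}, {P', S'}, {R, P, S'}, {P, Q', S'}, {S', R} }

1

There are 2^4 = 16 truth assignments over (P, Q, R, S).
Check each against the 20 clauses (columns in the order P, Q, R, S):
  F F F F  ✗ fails (Q + S + P)
  F F F T  ✗ fails (R + P + S')
  F F T F  ✗ fails (Q + S + P)
  F F T T  ✗ fails (R' + Q)
  F T F F  ✗ fails (R + S + P)
  F T F T  ✗ fails (R + P + S')
  F T T F  ✗ fails (P + R')
  F T T T  ✗ fails (P + R')
  T F F F  ✗ fails (S + Q + P')
  T F F T  ✗ fails (Q + P' + S')
  T F T F  ✗ fails (R' + Q)
  T F T T  ✗ fails (R' + Q)
  T T F F  ✓ satisfies all
  T T F T  ✗ fails (P' + Q' + S')
  T T T F  ✗ fails (Q' + R' + P')
  T T T T  ✗ fails (Q' + R' + P')
1 of the 16 rows is a model.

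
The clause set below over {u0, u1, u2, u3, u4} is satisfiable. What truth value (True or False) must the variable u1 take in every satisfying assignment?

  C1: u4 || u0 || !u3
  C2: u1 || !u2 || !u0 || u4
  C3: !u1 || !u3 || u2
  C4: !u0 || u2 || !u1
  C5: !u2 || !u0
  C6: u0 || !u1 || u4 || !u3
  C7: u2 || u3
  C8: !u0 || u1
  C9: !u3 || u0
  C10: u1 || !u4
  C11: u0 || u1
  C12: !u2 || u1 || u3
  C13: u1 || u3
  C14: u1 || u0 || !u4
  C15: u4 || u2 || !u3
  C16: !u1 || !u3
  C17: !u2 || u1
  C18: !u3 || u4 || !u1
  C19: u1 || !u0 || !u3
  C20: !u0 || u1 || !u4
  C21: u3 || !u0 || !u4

Suppose u1 = false.
The clause (!u0) is unit, so u0 = false.
Now (u0) is unsatisfied and unit — conflict.
So every satisfying assignment has u1 = True.

True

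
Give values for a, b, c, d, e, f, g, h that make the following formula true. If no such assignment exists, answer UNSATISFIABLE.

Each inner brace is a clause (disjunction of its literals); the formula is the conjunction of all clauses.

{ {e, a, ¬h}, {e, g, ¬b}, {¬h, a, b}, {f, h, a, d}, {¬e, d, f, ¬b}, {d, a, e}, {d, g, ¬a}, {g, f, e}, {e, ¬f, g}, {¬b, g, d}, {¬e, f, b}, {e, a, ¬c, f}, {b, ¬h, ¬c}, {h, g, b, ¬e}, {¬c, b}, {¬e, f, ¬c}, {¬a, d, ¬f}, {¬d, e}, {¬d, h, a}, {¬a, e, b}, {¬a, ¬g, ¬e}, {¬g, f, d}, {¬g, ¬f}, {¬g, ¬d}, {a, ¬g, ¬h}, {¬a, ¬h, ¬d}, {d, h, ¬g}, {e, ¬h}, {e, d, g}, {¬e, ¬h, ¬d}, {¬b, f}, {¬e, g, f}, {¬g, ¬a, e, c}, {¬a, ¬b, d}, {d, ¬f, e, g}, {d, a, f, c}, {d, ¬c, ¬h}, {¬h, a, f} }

a: True; b: True; c: False; d: True; e: True; f: True; g: False; h: False

Suppose c = False.
Suppose d = True.
Unit clause (e) forces e = True.
Unit clause (¬g) forces g = False.
Unit clause (¬h) forces h = False.
Unit clause (b) forces b = True.
Unit clause (a) forces a = True.
Unit clause (f) forces f = True.
Every clause now holds.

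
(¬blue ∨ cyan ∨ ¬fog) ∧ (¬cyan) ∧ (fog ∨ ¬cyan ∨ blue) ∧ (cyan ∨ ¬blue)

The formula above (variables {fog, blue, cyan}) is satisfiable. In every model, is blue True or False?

Suppose blue = True.
(¬cyan) alone gives cyan = False.
That conflicts with the unit clause (cyan).
So every satisfying assignment has blue = False.

False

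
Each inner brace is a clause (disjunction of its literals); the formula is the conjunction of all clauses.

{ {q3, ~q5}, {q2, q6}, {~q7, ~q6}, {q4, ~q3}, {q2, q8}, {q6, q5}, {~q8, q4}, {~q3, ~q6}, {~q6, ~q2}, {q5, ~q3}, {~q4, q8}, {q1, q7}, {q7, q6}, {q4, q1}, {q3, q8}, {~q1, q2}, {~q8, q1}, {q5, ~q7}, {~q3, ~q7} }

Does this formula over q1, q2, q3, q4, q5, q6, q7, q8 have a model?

Case q3 = 1:
Unit clause (q4) forces q4 = 1.
Unit clause (~q6) forces q6 = 0.
Unit clause (q2) forces q2 = 1.
Unit clause (q5) forces q5 = 1.
Unit clause (q8) forces q8 = 1.
Unit clause (q7) forces q7 = 1.
But (~q7) is also a unit clause — contradiction.
Undo q3 and try q3 = 0.
Unit clause (~q5) forces q5 = 0.
Unit clause (q6) forces q6 = 1.
Unit clause (~q7) forces q7 = 0.
Unit clause (~q2) forces q2 = 0.
Unit clause (q8) forces q8 = 1.
Unit clause (q4) forces q4 = 1.
Unit clause (q1) forces q1 = 1.
But (~q1) is also a unit clause — contradiction.
Neither q3 = 1 nor q3 = 0 works.
No assignment satisfies every clause.

No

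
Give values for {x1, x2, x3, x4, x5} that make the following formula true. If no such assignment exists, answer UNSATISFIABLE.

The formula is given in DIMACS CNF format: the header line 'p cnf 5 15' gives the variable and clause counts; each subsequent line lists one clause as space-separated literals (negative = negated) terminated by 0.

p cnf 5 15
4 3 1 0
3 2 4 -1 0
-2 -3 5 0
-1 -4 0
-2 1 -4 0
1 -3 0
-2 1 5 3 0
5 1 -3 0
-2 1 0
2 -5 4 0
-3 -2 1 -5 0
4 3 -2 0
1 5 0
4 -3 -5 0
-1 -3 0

x1=False; x2=False; x3=False; x4=True; x5=True

Try x1 = False.
From the singleton clause (¬x3), x3 = False.
From the singleton clause (x4), x4 = True.
From the singleton clause (¬x2), x2 = False.
From the singleton clause (x5), x5 = True.
Every clause now holds.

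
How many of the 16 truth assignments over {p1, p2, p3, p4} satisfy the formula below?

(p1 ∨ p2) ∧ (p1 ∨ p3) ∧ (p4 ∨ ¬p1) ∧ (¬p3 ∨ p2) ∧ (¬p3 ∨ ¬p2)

There are 2^4 = 16 truth assignments over (p1, p2, p3, p4).
Split on p1. With p1 = True, the clauses containing p1 are satisfied and ¬p1 drops from the rest; 2 of the 2^3 = 8 assignments to the other variables satisfy what remains.
With p1 = False, by the same count on the reduced clause set, 0 assignments work.
(One model: p1=T, p2=F, p3=F, p4=T.)
Total: 2 + 0 = 2.

2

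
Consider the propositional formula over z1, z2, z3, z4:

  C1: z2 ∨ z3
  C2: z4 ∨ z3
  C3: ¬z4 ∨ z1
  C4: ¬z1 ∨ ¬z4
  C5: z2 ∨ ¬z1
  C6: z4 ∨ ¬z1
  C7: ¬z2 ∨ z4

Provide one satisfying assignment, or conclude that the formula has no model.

Try z2 = False.
(z3) alone gives z3 = True.
(¬z1) alone gives z1 = False.
(¬z4) alone gives z4 = False.
Every clause now holds.

z1 ↦ False,  z2 ↦ False,  z3 ↦ True,  z4 ↦ False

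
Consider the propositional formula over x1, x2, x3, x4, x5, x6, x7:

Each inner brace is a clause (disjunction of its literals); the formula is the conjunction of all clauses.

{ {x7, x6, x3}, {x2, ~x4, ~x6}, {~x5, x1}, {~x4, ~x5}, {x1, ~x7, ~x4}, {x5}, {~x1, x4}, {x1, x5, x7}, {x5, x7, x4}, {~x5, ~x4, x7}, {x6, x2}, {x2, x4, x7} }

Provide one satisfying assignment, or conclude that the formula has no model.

Unit clause (x5) forces x5 = 1.
Unit clause (x1) forces x1 = 1.
Unit clause (~x4) forces x4 = 0.
Now (x4) is unsatisfied and unit — conflict.

UNSATISFIABLE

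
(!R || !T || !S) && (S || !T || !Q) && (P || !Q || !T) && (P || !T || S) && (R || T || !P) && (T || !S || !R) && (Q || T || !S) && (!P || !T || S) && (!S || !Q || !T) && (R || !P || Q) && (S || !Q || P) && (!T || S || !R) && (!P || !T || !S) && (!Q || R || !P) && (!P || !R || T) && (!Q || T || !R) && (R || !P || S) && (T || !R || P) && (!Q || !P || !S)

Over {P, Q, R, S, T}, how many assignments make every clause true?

There are 2^5 = 32 truth assignments over (P, Q, R, S, T).
Split on S. With S = true, the clauses containing S are satisfied and !S drops from the rest; 2 of the 2^4 = 16 assignments to the other variables satisfy what remains.
With S = false, by the same count on the reduced clause set, 1 assignment works.
(One model: P=F, Q=F, R=F, S=F, T=F.)
Total: 2 + 1 = 3.

3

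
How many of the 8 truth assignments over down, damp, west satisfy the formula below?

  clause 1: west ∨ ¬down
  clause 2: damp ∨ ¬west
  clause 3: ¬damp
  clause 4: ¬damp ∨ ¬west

There are 2^3 = 8 truth assignments over (down, damp, west).
Split on down. With down = True, the clauses containing down are satisfied and ¬down drops from the rest; 0 of the 2^2 = 4 assignments to the other variables satisfy what remains.
With down = False, by the same count on the reduced clause set, 1 assignment works.
(One model: down=F, damp=F, west=F.)
Total: 0 + 1 = 1.

1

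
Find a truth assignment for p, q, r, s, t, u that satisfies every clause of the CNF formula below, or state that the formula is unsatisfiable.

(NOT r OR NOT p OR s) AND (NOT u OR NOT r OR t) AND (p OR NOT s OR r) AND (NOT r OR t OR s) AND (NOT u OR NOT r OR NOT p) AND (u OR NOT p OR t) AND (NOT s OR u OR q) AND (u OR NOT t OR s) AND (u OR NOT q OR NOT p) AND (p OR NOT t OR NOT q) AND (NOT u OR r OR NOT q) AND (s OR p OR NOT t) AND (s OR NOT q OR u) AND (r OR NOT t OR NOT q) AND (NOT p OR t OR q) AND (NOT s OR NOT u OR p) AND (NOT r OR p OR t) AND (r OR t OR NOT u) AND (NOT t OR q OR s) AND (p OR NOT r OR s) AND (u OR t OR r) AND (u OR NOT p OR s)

p ↦ true,  q ↦ false,  r ↦ false,  s ↦ true,  t ↦ true,  u ↦ true

Suppose r = false.
Suppose p = true.
Suppose u = true.
From the singleton clause (NOT q), q = false.
From the singleton clause (t), t = true.
From the singleton clause (s), s = true.
Every clause now holds.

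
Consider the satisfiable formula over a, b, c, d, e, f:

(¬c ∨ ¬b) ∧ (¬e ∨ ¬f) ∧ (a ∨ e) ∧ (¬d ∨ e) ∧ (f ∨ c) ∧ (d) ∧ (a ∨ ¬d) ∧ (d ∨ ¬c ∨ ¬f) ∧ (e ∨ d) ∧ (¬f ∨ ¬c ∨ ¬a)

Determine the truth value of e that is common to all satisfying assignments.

Suppose e = False.
The clause (a) is unit, so a = True.
The clause (¬d) is unit, so d = False.
But (d) is also a unit clause — contradiction.
So every satisfying assignment has e = True.

True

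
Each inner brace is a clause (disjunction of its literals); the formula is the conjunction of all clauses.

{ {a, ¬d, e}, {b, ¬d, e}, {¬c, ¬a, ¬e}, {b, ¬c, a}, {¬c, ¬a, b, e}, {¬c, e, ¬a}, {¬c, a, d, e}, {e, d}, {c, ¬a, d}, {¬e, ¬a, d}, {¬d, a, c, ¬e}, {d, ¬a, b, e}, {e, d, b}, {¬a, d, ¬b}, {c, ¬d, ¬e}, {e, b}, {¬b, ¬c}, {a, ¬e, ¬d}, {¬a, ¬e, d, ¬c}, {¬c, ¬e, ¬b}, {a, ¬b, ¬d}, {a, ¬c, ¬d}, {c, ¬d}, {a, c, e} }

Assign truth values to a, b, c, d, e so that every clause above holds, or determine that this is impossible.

a: False,  b: True,  c: False,  d: False,  e: True

Suppose e = True.
Suppose c = False.
The clause (¬d) is unit, so d = False.
The clause (¬a) is unit, so a = False.
Every clause is now satisfied; b is unconstrained.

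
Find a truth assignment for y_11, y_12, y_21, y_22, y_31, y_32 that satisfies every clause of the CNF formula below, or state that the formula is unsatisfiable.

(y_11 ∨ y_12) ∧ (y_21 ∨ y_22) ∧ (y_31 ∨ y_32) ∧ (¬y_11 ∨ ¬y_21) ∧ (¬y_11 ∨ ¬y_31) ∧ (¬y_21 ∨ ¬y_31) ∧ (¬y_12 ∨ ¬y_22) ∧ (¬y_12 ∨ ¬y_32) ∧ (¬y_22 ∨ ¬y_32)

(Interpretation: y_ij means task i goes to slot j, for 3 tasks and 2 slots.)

UNSATISFIABLE

Suppose y_11 = True.
From the singleton clause (¬y_21), y_21 = False.
From the singleton clause (y_22), y_22 = True.
From the singleton clause (¬y_31), y_31 = False.
From the singleton clause (y_32), y_32 = True.
That conflicts with the unit clause (¬y_32).
Backtrack on y_11: now try y_11 = False.
From the singleton clause (y_12), y_12 = True.
From the singleton clause (¬y_22), y_22 = False.
From the singleton clause (y_21), y_21 = True.
From the singleton clause (¬y_31), y_31 = False.
From the singleton clause (y_32), y_32 = True.
That conflicts with the unit clause (¬y_32).
Either choice for y_11 ends in contradiction.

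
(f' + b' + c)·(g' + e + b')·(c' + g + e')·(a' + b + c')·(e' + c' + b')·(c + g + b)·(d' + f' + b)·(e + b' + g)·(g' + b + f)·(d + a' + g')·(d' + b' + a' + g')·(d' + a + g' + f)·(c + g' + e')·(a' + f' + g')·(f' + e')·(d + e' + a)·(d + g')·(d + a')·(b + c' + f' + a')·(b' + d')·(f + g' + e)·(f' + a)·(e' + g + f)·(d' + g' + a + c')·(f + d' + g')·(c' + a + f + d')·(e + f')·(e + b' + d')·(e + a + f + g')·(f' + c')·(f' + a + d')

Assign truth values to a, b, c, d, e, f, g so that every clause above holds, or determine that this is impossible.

a=0,  b=0,  c=1,  d=0,  e=0,  f=0,  g=0

Suppose f = 0.
Suppose g = 0.
From the singleton clause (e'), e = 0.
From the singleton clause (b'), b = 0.
From the singleton clause (c), c = 1.
From the singleton clause (a'), a = 0.
From the singleton clause (d'), d = 0.
All clauses are satisfied.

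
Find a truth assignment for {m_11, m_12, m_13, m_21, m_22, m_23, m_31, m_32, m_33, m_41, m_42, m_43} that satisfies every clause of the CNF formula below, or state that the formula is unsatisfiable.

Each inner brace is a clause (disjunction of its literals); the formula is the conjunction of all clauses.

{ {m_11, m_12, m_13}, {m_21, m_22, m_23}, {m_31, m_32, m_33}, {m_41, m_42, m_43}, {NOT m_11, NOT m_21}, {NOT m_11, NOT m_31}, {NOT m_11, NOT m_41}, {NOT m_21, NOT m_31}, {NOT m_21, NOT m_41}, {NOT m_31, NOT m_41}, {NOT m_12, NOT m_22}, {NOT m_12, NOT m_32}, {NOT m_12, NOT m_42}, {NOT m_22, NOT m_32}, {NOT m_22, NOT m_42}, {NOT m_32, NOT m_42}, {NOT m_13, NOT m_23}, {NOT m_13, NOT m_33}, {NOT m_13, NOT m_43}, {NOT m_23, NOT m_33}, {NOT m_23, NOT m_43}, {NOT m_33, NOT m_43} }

UNSATISFIABLE

Branch on m_11: set m_11 = false.
Branch on m_12: set m_12 = true.
From the singleton clause (NOT m_22), m_22 = false.
From the singleton clause (NOT m_32), m_32 = false.
From the singleton clause (NOT m_42), m_42 = false.
Branch on m_21: set m_21 = true.
From the singleton clause (NOT m_31), m_31 = false.
From the singleton clause (m_33), m_33 = true.
From the singleton clause (NOT m_41), m_41 = false.
From the singleton clause (m_43), m_43 = true.
But (NOT m_43) is also a unit clause — contradiction.
That branch fails; take m_21 = false instead.
From the singleton clause (m_23), m_23 = true.
From the singleton clause (NOT m_13), m_13 = false.
From the singleton clause (NOT m_33), m_33 = false.
From the singleton clause (m_31), m_31 = true.
From the singleton clause (NOT m_41), m_41 = false.
From the singleton clause (m_43), m_43 = true.
But (NOT m_43) is also a unit clause — contradiction.
Either choice for m_21 ends in contradiction.
That branch fails; take m_12 = false instead.
From the singleton clause (m_13), m_13 = true.
From the singleton clause (NOT m_23), m_23 = false.
From the singleton clause (NOT m_33), m_33 = false.
From the singleton clause (NOT m_43), m_43 = false.
Branch on m_21: set m_21 = true.
From the singleton clause (NOT m_31), m_31 = false.
From the singleton clause (m_32), m_32 = true.
From the singleton clause (NOT m_41), m_41 = false.
From the singleton clause (m_42), m_42 = true.
But (NOT m_42) is also a unit clause — contradiction.
That branch fails; take m_21 = false instead.
From the singleton clause (m_22), m_22 = true.
From the singleton clause (NOT m_32), m_32 = false.
From the singleton clause (m_31), m_31 = true.
From the singleton clause (NOT m_41), m_41 = false.
From the singleton clause (m_42), m_42 = true.
But (NOT m_42) is also a unit clause — contradiction.
Either choice for m_21 ends in contradiction.
Either choice for m_12 ends in contradiction.
That branch fails; take m_11 = true instead.
From the singleton clause (NOT m_21), m_21 = false.
From the singleton clause (NOT m_31), m_31 = false.
From the singleton clause (NOT m_41), m_41 = false.
Branch on m_22: set m_22 = true.
From the singleton clause (NOT m_12), m_12 = false.
From the singleton clause (NOT m_32), m_32 = false.
From the singleton clause (m_33), m_33 = true.
From the singleton clause (NOT m_42), m_42 = false.
From the singleton clause (m_43), m_43 = true.
But (NOT m_43) is also a unit clause — contradiction.
That branch fails; take m_22 = false instead.
From the singleton clause (m_23), m_23 = true.
From the singleton clause (NOT m_13), m_13 = false.
From the singleton clause (NOT m_33), m_33 = false.
From the singleton clause (m_32), m_32 = true.
From the singleton clause (NOT m_12), m_12 = false.
From the singleton clause (NOT m_42), m_42 = false.
From the singleton clause (m_43), m_43 = true.
But (NOT m_43) is also a unit clause — contradiction.
Either choice for m_22 ends in contradiction.
Either choice for m_11 ends in contradiction.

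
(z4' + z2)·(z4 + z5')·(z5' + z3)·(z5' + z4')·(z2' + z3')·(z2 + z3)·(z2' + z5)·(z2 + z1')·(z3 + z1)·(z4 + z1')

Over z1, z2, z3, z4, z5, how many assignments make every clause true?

1

There are 2^5 = 32 truth assignments over (z1, z2, z3, z4, z5).
Split on z2. With z2 = 1, the clauses containing z2 are satisfied and z2' drops from the rest; 0 of the 2^4 = 16 assignments to the other variables satisfy what remains.
With z2 = 0, by the same count on the reduced clause set, 1 assignment works.
(One model: z1=F, z2=F, z3=T, z4=F, z5=F.)
Total: 0 + 1 = 1.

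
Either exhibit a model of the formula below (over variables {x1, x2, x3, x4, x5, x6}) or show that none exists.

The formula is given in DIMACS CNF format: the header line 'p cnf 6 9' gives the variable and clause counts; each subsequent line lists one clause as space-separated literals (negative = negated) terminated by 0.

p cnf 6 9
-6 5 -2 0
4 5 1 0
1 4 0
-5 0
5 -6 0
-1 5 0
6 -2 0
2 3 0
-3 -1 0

x1=False,  x2=False,  x3=True,  x4=True,  x5=False,  x6=False

Unit clause (¬x5) forces x5 = False.
Unit clause (¬x6) forces x6 = False.
Unit clause (¬x1) forces x1 = False.
Unit clause (x4) forces x4 = True.
Unit clause (¬x2) forces x2 = False.
Unit clause (x3) forces x3 = True.
All clauses are satisfied.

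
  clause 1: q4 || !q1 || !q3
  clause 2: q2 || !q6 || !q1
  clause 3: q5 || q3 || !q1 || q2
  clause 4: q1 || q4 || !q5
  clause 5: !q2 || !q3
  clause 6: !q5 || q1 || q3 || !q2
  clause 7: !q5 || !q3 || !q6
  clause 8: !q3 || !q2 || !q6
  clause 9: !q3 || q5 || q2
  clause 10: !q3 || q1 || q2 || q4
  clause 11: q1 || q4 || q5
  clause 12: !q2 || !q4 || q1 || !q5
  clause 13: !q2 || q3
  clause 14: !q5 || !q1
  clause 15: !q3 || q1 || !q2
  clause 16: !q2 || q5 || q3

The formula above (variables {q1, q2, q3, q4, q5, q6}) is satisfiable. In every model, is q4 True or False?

True

Suppose q4 = false.
Suppose q1 = false.
The clause (!q5) is unit, so q5 = false.
But (q5) is also a unit clause — contradiction.
So q1 must be the other value — set q1 = true.
The clause (!q3) is unit, so q3 = false.
The clause (!q2) is unit, so q2 = false.
The clause (!q6) is unit, so q6 = false.
The clause (q5) is unit, so q5 = true.
But (!q5) is also a unit clause — contradiction.
Both values of q1 lead to a conflict.
So every satisfying assignment has q4 = True.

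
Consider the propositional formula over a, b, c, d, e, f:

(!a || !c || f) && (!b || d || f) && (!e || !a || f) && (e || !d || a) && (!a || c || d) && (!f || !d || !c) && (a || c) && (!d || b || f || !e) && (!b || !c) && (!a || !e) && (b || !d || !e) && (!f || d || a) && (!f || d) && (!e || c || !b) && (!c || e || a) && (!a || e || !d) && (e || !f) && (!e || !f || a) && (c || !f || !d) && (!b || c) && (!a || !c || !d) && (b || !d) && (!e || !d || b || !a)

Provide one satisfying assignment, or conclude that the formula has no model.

Try a = false.
From the singleton clause (c), c = true.
From the singleton clause (!b), b = false.
From the singleton clause (e), e = true.
From the singleton clause (!d), d = false.
From the singleton clause (!f), f = false.
All clauses are satisfied.

a ↦ false, b ↦ false, c ↦ true, d ↦ false, e ↦ true, f ↦ false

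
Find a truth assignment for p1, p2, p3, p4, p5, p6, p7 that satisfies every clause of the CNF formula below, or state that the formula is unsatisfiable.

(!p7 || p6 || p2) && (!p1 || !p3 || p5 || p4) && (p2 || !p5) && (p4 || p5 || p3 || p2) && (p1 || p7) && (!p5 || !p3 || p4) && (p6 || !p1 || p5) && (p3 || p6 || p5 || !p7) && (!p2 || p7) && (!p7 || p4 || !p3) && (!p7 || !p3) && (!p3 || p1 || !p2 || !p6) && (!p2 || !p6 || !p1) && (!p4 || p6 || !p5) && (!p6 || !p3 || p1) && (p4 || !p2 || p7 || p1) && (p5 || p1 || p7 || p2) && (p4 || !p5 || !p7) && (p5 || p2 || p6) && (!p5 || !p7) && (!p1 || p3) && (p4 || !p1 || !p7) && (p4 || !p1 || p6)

Branch on p2: set p2 = false.
The clause (!p5) is unit, so p5 = false.
The clause (p6) is unit, so p6 = true.
Branch on p4: set p4 = true.
Branch on p1: set p1 = true.
The clause (p3) is unit, so p3 = true.
The clause (!p7) is unit, so p7 = false.
This assignment satisfies each clause.

p1: true, p2: false, p3: true, p4: true, p5: false, p6: true, p7: false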